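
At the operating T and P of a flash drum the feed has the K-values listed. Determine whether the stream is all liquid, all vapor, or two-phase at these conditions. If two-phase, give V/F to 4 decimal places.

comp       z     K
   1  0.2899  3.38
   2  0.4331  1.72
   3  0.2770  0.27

two-phase, V/F = 0.7533

ΣzᵢKᵢ = 1.7996; Σzᵢ/Kᵢ = 1.3635.
Both exceed 1, so a two-phase solution exists.
Newton iteration, ψ⁰ = 0.5:
  ψ = 0.5000: g = 0.22590, g' = -0.8299 → ψ = 0.7722
  ψ = 0.7722: g = -0.01995, g' = -1.0721 → ψ = 0.7536
  ψ = 0.7536: g = -0.00036, g' = -1.0342 → ψ = 0.7533
Converged at ψ = 0.7533.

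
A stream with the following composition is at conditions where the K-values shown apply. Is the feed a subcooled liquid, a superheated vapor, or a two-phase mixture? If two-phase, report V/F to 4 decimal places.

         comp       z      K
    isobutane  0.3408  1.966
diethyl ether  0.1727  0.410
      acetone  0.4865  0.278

subcooled liquid

ΣzᵢKᵢ = 0.8761; Σzᵢ/Kᵢ = 2.3446.
Since ΣzᵢKᵢ < 1 the mixture is below its bubble point — single liquid phase.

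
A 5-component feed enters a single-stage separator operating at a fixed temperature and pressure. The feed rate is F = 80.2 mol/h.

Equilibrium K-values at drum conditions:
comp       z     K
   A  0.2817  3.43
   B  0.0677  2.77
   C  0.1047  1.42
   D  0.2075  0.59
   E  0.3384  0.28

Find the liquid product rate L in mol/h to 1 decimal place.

Material balance + equilibrium reduce to Σ zᵢ(Kᵢ−1)/(1+V/F(Kᵢ−1)) = 0.
g(0) = ΣzᵢKᵢ − 1 = 0.5196 and g(1) = 1 − Σzᵢ/Kᵢ = -0.7406, so a root lies in (0, 1).
Newton–Raphson from V/F = 0.5:
  V/F = 0.5000: g = -0.07876, g' = -0.8948 → V/F = 0.4120
  V/F = 0.4120: g = 0.00009, g' = -0.9048 → V/F = 0.4121
Converged at V/F = 0.4121.
Then V = V/F·F = 0.4121·80.2 = 33.0 mol/h and L = F − V = 47.2 mol/h.

L = 47.2 mol/h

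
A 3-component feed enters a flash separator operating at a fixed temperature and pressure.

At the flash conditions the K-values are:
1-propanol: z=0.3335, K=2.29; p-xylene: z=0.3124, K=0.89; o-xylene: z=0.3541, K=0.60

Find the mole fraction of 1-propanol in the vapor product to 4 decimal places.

Rachford–Rice: g(V/F) = Σ zᵢ(Kᵢ−1)/(1+V/F(Kᵢ−1)) = 0.
g(0) = ΣzᵢKᵢ − 1 = 0.2542 and g(1) = 1 − Σzᵢ/Kᵢ = -0.0868, so a root lies in (0, 1).
Newton iteration, V/F⁰ = 0.68:
  V/F = 0.6800: g = -0.00252, g' = -0.2688 → V/F = 0.6706
Converged at V/F = 0.6706.
Compositions from xᵢ = zᵢ/(1+V/F(Kᵢ−1)), yᵢ = Kᵢxᵢ:
  1-propanol: x = 0.1788, y = 0.4095
  p-xylene: x = 0.3373, y = 0.3002
  o-xylene: x = 0.4839, y = 0.2903

y_1-propanol = 0.4095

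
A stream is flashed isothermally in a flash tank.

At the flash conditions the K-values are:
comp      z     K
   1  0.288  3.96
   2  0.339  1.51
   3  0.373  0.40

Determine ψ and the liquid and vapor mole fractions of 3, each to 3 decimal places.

Let ψ = V/F and solve Σ zᵢ(Kᵢ−1)/(1+ψ(Kᵢ−1)) = 0.
g(0) = ΣzᵢKᵢ − 1 = 0.802 and g(1) = 1 − Σzᵢ/Kᵢ = -0.230, so a root lies in (0, 1).
Newton–Raphson from ψ = 0.5:
  ψ = 0.500: g = 0.1618, g' = -0.740 → ψ = 0.719
  ψ = 0.719: g = 0.0057, g' = -0.720 → ψ = 0.727
Converged at ψ = 0.727.
Compositions from xᵢ = zᵢ/(1+ψ(Kᵢ−1)), yᵢ = Kᵢxᵢ:
  1: x = 0.091, y = 0.362
  2: x = 0.247, y = 0.374
  3: x = 0.661, y = 0.264

ψ = 0.727, x_3 = 0.661, y_3 = 0.264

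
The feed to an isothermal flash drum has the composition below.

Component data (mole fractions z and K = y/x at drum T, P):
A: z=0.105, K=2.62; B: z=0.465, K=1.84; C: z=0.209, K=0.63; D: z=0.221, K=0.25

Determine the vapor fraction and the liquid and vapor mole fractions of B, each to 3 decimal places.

Rachford–Rice: g(ψ) = Σ zᵢ(Kᵢ−1)/(1+ψ(Kᵢ−1)) = 0.
g(0) = ΣzᵢKᵢ − 1 = 0.318 and g(1) = 1 − Σzᵢ/Kᵢ = -0.509, so a root lies in (0, 1).
Newton–Raphson from ψ = 0.5:
  ψ = 0.500: g = 0.0090, g' = -0.608 → ψ = 0.515
Converged at ψ = 0.515.
Compositions from xᵢ = zᵢ/(1+ψ(Kᵢ−1)), yᵢ = Kᵢxᵢ:
  A: x = 0.057, y = 0.150
  B: x = 0.325, y = 0.597
  C: x = 0.258, y = 0.163
  D: x = 0.360, y = 0.090

ψ = 0.515, x_B = 0.325, y_B = 0.597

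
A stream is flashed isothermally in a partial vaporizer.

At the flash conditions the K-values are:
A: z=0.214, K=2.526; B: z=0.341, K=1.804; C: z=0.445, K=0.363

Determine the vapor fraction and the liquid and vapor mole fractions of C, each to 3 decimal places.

ψ = 0.446, x_C = 0.622, y_C = 0.226

Iterate (Newton) starting at ψ = 0.5:
  ψ = 0.500: g = -0.0352, g' = -0.661 → ψ = 0.447
  ψ = 0.447: g = -0.0004, g' = -0.648 → ψ = 0.446
Converged at ψ = 0.446.
Compositions from xᵢ = zᵢ/(1+ψ(Kᵢ−1)), yᵢ = Kᵢxᵢ:
  A: x = 0.127, y = 0.322
  B: x = 0.251, y = 0.453
  C: x = 0.622, y = 0.226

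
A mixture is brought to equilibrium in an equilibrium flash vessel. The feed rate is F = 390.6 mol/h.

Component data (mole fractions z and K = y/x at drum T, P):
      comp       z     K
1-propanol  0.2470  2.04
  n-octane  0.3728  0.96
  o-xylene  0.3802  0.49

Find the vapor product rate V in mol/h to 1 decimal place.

V = 55.2 mol/h

Material balance + equilibrium reduce to Σ zᵢ(Kᵢ−1)/(1+ψ(Kᵢ−1)) = 0.
Feasibility: ΣzᵢKᵢ = 1.0481, Σzᵢ/Kᵢ = 1.2853 — both > 1, two phases present.
Iterate (Newton) starting at ψ = 0.64:
  ψ = 0.6400: g = -0.14894, g' = -0.3149 → ψ = 0.1670
  ψ = 0.1670: g = -0.00810, g' = -0.3127 → ψ = 0.1411
  ψ = 0.1411: g = 0.00007, g' = -0.3186 → ψ = 0.1413
Converged at ψ = 0.1413.
Then V = ψ·F = 0.1413·390.6 = 55.2 mol/h and L = F − V = 335.4 mol/h.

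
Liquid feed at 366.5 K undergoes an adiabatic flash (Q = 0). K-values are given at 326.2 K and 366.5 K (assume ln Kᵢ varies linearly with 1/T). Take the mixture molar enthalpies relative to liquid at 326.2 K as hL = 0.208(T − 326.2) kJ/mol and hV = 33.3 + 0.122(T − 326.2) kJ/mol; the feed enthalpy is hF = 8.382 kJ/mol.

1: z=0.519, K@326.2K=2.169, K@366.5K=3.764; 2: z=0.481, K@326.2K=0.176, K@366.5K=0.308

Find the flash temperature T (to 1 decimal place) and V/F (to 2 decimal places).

T = 328.0 K, V/F = 0.24

Adiabatic flash: solve Rachford–Rice at each trial T, then check hF = ψ·hV(T) + (1−ψ)·hL(T).
  T = 326.2 K: K = (2.169, 0.176), RR gives ψ = 0.218, H_out = 7.272 kJ/mol
  T = 366.5 K: K = (3.764, 0.308), RR gives ψ = 0.576, H_out = 25.566 kJ/mol
  T = 346.4 K: K = (2.905, 0.237), RR gives ψ = 0.428, H_out = 17.698 kJ/mol
  T = 336.3 K: K = (2.521, 0.205), RR gives ψ = 0.337, H_out = 13.021 kJ/mol
  T = 331.2 K: K = (2.340, 0.190), RR gives ψ = 0.282, H_out = 10.299 kJ/mol
  T = 328.7 K: K = (2.253, 0.183), RR gives ψ = 0.251, H_out = 8.838 kJ/mol
  T = 327.4 K: K = (2.209, 0.179), RR gives ψ = 0.235, H_out = 8.038 kJ/mol
Linear interpolation between T = 327.4 (H_out = 8.038) and T = 328.7 (H_out = 8.838) on hF = 8.382 gives T ≈ 328.0 K, at which ψ = 0.24.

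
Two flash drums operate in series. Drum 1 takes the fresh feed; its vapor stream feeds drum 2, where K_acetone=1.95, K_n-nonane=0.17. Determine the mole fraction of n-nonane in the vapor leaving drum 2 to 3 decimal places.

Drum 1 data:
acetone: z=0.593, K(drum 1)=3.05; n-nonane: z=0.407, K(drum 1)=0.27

y_n-nonane (drum 2) = 0.091

Drum 1:
Binary case is linear: z₁(K₁−1)(1+ψ₁(K₂−1)) + z₂(K₂−1)(1+ψ₁(K₁−1)) = 0
⇒ ψ₁ = [z₁(K₁−1)+z₂(K₂−1)] / [−(K₁−1)(K₂−1)] = 0.9185/1.4965 = 0.614
Drum-1 compositions:
  acetone: x = 0.263, y = 0.801
  n-nonane: x = 0.737, y = 0.199
Drum-2 feed = drum-1 vapor: z₂ = (0.8009, 0.1991).
Drum 2:
Binary case is linear: z₁(K₁−1)(1+ψ₂(K₂−1)) + z₂(K₂−1)(1+ψ₂(K₁−1)) = 0
⇒ ψ₂ = [z₁(K₁−1)+z₂(K₂−1)] / [−(K₁−1)(K₂−1)] = 0.5956/0.7885 = 0.755
  acetone: x = 0.466, y = 0.909
  n-nonane: x = 0.534, y = 0.091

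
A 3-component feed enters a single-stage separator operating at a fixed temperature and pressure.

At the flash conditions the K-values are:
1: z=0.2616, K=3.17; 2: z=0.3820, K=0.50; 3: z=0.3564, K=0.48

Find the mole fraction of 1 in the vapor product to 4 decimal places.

y_1 = 0.6029

Rachford–Rice: g(ψ) = Σ zᵢ(Kᵢ−1)/(1+ψ(Kᵢ−1)) = 0.
Feasibility: ΣzᵢKᵢ = 1.1913, Σzᵢ/Kᵢ = 1.5890 — both > 1, two phases present.
Newton iteration, ψ⁰ = 0.5:
  ψ = 0.5000: g = -0.23285, g' = -0.6291 → ψ = 0.1299
  ψ = 0.1299: g = 0.03983, g' = -0.9697 → ψ = 0.1710
  ψ = 0.1710: g = 0.00179, g' = -0.8857 → ψ = 0.1730
Converged at ψ = 0.1730.
Compositions from xᵢ = zᵢ/(1+ψ(Kᵢ−1)), yᵢ = Kᵢxᵢ:
  1: x = 0.1902, y = 0.6029
  2: x = 0.4182, y = 0.2091
  3: x = 0.3916, y = 0.1880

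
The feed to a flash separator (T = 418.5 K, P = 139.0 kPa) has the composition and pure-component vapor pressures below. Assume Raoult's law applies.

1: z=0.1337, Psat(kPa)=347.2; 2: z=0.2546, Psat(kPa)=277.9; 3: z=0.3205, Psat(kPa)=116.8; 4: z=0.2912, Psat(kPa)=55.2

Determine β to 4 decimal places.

Raoult's law: Kᵢ = Pᵢˢᵃᵗ/P = Pᵢˢᵃᵗ/139.0.
  K_1 = 347.2/139.0 = 2.497842, K_2 = 277.9/139.0 = 1.999281, K_3 = 116.8/139.0 = 0.840288, K_4 = 55.2/139.0 = 0.397122
Rachford–Rice: g(β) = Σ zᵢ(Kᵢ−1)/(1+β(Kᵢ−1)) = 0.
g(0) = ΣzᵢKᵢ − 1 = 0.2279 and g(1) = 1 − Σzᵢ/Kᵢ = -0.2956, so a root lies in (0, 1).
Iterate (Newton) starting at β = 0.5:
  β = 0.5000: g = -0.02279, g' = -0.4377 → β = 0.4479
  β = 0.4479: g = -0.00004, g' = -0.4369 → β = 0.4478
Converged at β = 0.4478.

β = 0.4478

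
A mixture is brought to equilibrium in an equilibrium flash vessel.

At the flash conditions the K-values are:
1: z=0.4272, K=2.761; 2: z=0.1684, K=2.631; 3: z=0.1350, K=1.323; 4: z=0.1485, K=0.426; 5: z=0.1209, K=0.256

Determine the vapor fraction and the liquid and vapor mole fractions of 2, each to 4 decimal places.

Rachford–Rice: g(ψ) = Σ zᵢ(Kᵢ−1)/(1+ψ(Kᵢ−1)) = 0.
Check two-phase: ΣzᵢKᵢ = 1.8954 > 1 and Σzᵢ/Kᵢ = 1.1416 > 1, so g(0) = 0.8954 > 0 and g(1) = -0.1416 < 0.
Newton iteration, ψ⁰ = 0.51:
  ψ = 0.5100: g = 0.31825, g' = -0.7832 → ψ = 0.9164
  ψ = 0.9164: g = -0.03089, g' = -1.1529 → ψ = 0.8896
  ψ = 0.8896: g = -0.00110, g' = -1.0737 → ψ = 0.8885
Converged at ψ = 0.8885.
Compositions from xᵢ = zᵢ/(1+ψ(Kᵢ−1)), yᵢ = Kᵢxᵢ:
  1: x = 0.1666, y = 0.4599
  2: x = 0.0688, y = 0.1809
  3: x = 0.1049, y = 0.1388
  4: x = 0.3031, y = 0.1291
  5: x = 0.3567, y = 0.0913

ψ = 0.8885, x_2 = 0.0688, y_2 = 0.1809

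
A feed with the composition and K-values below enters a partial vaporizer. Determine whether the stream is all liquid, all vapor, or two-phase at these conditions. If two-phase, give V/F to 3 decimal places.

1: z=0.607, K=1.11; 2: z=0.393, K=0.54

ΣzᵢKᵢ = 0.886; Σzᵢ/Kᵢ = 1.275.
Since ΣzᵢKᵢ < 1 the mixture is below its bubble point — single liquid phase.

all liquid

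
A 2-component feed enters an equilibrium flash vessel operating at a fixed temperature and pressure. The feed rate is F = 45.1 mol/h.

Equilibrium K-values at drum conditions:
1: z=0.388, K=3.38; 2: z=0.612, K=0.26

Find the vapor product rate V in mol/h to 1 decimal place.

Rachford–Rice: g(V/F) = Σ zᵢ(Kᵢ−1)/(1+V/F(Kᵢ−1)) = 0.
Feasibility: ΣzᵢKᵢ = 1.471, Σzᵢ/Kᵢ = 2.469 — both > 1, two phases present.
Binary case is linear: z₁(K₁−1)(1+V/F(K₂−1)) + z₂(K₂−1)(1+V/F(K₁−1)) = 0
⇒ V/F = [z₁(K₁−1)+z₂(K₂−1)] / [−(K₁−1)(K₂−1)] = 0.4706/1.7612 = 0.267
Then V = V/F·F = 0.2672·45.1 = 12.0 mol/h and L = F − V = 33.1 mol/h.

V = 12.0 mol/h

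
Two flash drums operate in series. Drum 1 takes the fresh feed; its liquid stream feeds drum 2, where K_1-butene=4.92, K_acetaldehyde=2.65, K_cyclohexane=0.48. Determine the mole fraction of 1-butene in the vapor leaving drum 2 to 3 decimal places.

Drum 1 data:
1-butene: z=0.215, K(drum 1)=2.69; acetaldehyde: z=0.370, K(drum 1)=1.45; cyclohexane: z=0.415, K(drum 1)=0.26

Drum 1:
Material balance + equilibrium reduce to Σ zᵢ(Kᵢ−1)/(1+ψ₁(Kᵢ−1)) = 0.
g(0) = ΣzᵢKᵢ − 1 = 0.223 and g(1) = 1 − Σzᵢ/Kᵢ = -0.931, so a root lies in (0, 1).
Newton iteration, ψ₁⁰ = 0.5:
  ψ₁ = 0.500: g = -0.1546, g' = -0.803 → ψ₁ = 0.307
  ψ₁ = 0.307: g = -0.0122, g' = -0.705 → ψ₁ = 0.290
Converged at ψ₁ = 0.290.
Drum-1 compositions:
  1-butene: x = 0.144, y = 0.388
  acetaldehyde: x = 0.327, y = 0.475
  cyclohexane: x = 0.528, y = 0.137
Drum-2 feed = drum-1 liquid: z₂ = (0.1443, 0.3273, 0.5285).
Drum 2:
Let ψ₂ = V/F and solve Σ zᵢ(Kᵢ−1)/(1+ψ₂(Kᵢ−1)) = 0.
Check two-phase: ΣzᵢKᵢ = 1.831 > 1 and Σzᵢ/Kᵢ = 1.254 > 1, so g(0) = 0.831 > 0 and g(1) = -0.254 < 0.
Newton iteration, ψ₂⁰ = 0.46:
  ψ₂ = 0.460: g = 0.1475, g' = -0.817 → ψ₂ = 0.641
  ψ₂ = 0.641: g = 0.0115, g' = -0.712 → ψ₂ = 0.657
Converged at ψ₂ = 0.657.
  1-butene: x = 0.040, y = 0.199
  acetaldehyde: x = 0.157, y = 0.416
  cyclohexane: x = 0.803, y = 0.385

y_1-butene (drum 2) = 0.199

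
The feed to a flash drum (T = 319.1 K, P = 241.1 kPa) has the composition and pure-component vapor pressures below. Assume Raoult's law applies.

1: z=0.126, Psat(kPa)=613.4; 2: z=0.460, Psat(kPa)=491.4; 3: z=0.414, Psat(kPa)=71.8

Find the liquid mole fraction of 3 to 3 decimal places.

Raoult's law: Kᵢ = Pᵢˢᵃᵗ/P = Pᵢˢᵃᵗ/241.1.
  K_1 = 613.4/241.1 = 2.54417, K_2 = 491.4/241.1 = 2.03816, K_3 = 71.8/241.1 = 0.29780
Rachford–Rice: g(V/F) = Σ zᵢ(Kᵢ−1)/(1+V/F(Kᵢ−1)) = 0.
g(0) = ΣzᵢKᵢ − 1 = 0.381 and g(1) = 1 − Σzᵢ/Kᵢ = -0.665, so a root lies in (0, 1).
Newton iteration, V/F⁰ = 0.5:
  V/F = 0.500: g = -0.0238, g' = -0.795 → V/F = 0.470
Converged at V/F = 0.470.
Compositions from xᵢ = zᵢ/(1+V/F(Kᵢ−1)), yᵢ = Kᵢxᵢ:
  1: x = 0.073, y = 0.186
  2: x = 0.309, y = 0.630
  3: x = 0.618, y = 0.184

x_3 = 0.618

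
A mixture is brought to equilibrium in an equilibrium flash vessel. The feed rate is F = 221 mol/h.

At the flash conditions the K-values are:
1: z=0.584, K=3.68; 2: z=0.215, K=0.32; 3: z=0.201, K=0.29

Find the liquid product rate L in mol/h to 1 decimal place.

Rachford–Rice: g(V/F) = Σ zᵢ(Kᵢ−1)/(1+V/F(Kᵢ−1)) = 0.
g(0) = ΣzᵢKᵢ − 1 = 1.276 and g(1) = 1 − Σzᵢ/Kᵢ = -0.524, so a root lies in (0, 1).
Newton iteration, V/F⁰ = 0.5:
  V/F = 0.500: g = 0.2261, g' = -1.238 → V/F = 0.683
  V/F = 0.683: g = 0.0033, g' = -1.252 → V/F = 0.685
Converged at V/F = 0.685.
Then V = V/F·F = 0.6853·221 = 151.5 mol/h and L = F − V = 69.5 mol/h.

L = 69.5 mol/h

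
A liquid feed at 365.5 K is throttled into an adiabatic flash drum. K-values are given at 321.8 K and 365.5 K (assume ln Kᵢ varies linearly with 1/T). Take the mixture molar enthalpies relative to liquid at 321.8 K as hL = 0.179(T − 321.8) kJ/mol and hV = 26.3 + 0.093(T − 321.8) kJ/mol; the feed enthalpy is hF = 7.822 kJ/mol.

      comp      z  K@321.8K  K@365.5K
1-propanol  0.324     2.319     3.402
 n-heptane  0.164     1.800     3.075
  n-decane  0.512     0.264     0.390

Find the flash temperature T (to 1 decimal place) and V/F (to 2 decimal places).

Adiabatic flash: solve Rachford–Rice at each trial T, then check hF = ψ·hV(T) + (1−ψ)·hL(T).
  T = 321.8 K: K = (2.319, 1.800, 0.264), RR gives ψ = 0.212, H_out = 5.564 kJ/mol
  T = 365.5 K: K = (3.402, 3.075, 0.390), RR gives ψ = 0.576, H_out = 20.807 kJ/mol
  T = 343.6 K: K = (2.842, 2.392, 0.325), RR gives ψ = 0.418, H_out = 14.106 kJ/mol
  T = 332.7 K: K = (2.576, 2.084, 0.294), RR gives ψ = 0.325, H_out = 10.190 kJ/mol
  T = 327.2 K: K = (2.445, 1.938, 0.279), RR gives ψ = 0.271, H_out = 7.968 kJ/mol
  T = 324.5 K: K = (2.382, 1.868, 0.271), RR gives ψ = 0.242, H_out = 6.797 kJ/mol
  T = 325.9 K: K = (2.414, 1.904, 0.275), RR gives ψ = 0.257, H_out = 7.411 kJ/mol
Linear interpolation between T = 325.9 (H_out = 7.411) and T = 327.2 (H_out = 7.968) on hF = 7.822 gives T ≈ 326.9 K, at which ψ = 0.27.

T = 326.9 K, V/F = 0.27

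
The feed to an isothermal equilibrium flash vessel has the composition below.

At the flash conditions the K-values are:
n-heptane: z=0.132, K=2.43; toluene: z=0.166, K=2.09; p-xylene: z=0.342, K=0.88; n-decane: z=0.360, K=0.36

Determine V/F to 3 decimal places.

V/F = 0.178

Iterate (Newton) starting at V/F = 0.5:
  V/F = 0.500: g = -0.1553, g' = -0.499 → V/F = 0.189
  V/F = 0.189: g = -0.0053, g' = -0.499 → V/F = 0.178
Converged at V/F = 0.178.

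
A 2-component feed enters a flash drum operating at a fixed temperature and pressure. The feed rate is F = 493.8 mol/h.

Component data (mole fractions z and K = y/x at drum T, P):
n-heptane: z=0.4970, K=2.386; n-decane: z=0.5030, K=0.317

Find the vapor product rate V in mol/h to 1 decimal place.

V = 180.1 mol/h

Material balance + equilibrium reduce to Σ zᵢ(Kᵢ−1)/(1+V/F(Kᵢ−1)) = 0.
Check two-phase: ΣzᵢKᵢ = 1.3453 > 1 and Σzᵢ/Kᵢ = 1.7950 > 1, so g(0) = 0.3453 > 0 and g(1) = -0.7950 < 0.
Binary case is linear: z₁(K₁−1)(1+V/F(K₂−1)) + z₂(K₂−1)(1+V/F(K₁−1)) = 0
⇒ V/F = [z₁(K₁−1)+z₂(K₂−1)] / [−(K₁−1)(K₂−1)] = 0.34529/0.94664 = 0.3648
Then V = V/F·F = 0.3648·493.8 = 180.1 mol/h and L = F − V = 313.7 mol/h.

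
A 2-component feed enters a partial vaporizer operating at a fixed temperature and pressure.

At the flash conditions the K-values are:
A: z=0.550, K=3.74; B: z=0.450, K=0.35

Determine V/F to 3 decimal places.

Rachford–Rice: g(V/F) = Σ zᵢ(Kᵢ−1)/(1+V/F(Kᵢ−1)) = 0.
Check two-phase: ΣzᵢKᵢ = 2.215 > 1 and Σzᵢ/Kᵢ = 1.433 > 1, so g(0) = 1.215 > 0 and g(1) = -0.433 < 0.
Newton iteration, V/F⁰ = 0.5:
  V/F = 0.500: g = 0.2025, g' = -1.152 → V/F = 0.676
  V/F = 0.676: g = 0.0069, g' = -1.112 → V/F = 0.682
Converged at V/F = 0.682.

V/F = 0.682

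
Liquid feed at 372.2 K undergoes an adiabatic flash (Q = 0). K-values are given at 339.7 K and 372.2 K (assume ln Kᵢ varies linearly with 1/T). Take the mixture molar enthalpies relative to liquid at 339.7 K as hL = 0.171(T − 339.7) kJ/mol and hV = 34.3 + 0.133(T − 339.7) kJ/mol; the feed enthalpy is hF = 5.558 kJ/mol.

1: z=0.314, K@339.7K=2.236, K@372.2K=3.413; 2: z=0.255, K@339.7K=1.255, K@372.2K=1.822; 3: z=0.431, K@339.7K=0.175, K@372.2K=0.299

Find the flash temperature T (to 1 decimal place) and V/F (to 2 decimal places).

T = 341.2 K, V/F = 0.15

Adiabatic flash: solve Rachford–Rice at each trial T, then check hF = ψ·hV(T) + (1−ψ)·hL(T).
  T = 339.7 K: K = (2.236, 1.255, 0.175), RR gives ψ = 0.129, H_out = 4.414 kJ/mol
  T = 372.2 K: K = (3.413, 1.822, 0.299), RR gives ψ = 0.528, H_out = 23.005 kJ/mol
  T = 355.9 K: K = (2.787, 1.524, 0.231), RR gives ψ = 0.356, H_out = 14.746 kJ/mol
  T = 347.8 K: K = (2.503, 1.386, 0.202), RR gives ψ = 0.254, H_out = 10.010 kJ/mol
  T = 343.8 K: K = (2.369, 1.321, 0.188), RR gives ψ = 0.196, H_out = 7.384 kJ/mol
  T = 341.8 K: K = (2.304, 1.288, 0.182), RR gives ψ = 0.164, H_out = 5.975 kJ/mol
Linear interpolation between T = 339.7 (H_out = 4.414) and T = 341.8 (H_out = 5.975) on hF = 5.558 gives T ≈ 341.2 K, at which ψ = 0.15.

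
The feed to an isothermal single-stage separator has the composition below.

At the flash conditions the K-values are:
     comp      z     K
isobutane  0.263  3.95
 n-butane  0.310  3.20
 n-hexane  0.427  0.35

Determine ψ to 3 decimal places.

Rachford–Rice: g(ψ) = Σ zᵢ(Kᵢ−1)/(1+ψ(Kᵢ−1)) = 0.
Check two-phase: ΣzᵢKᵢ = 2.180 > 1 and Σzᵢ/Kᵢ = 1.383 > 1, so g(0) = 1.180 > 0 and g(1) = -0.383 < 0.
Newton iteration, ψ⁰ = 0.62:
  ψ = 0.620: g = 0.0978, g' = -1.061 → ψ = 0.712
  ψ = 0.712: g = -0.0009, g' = -1.091 → ψ = 0.711
Converged at ψ = 0.711.

ψ = 0.711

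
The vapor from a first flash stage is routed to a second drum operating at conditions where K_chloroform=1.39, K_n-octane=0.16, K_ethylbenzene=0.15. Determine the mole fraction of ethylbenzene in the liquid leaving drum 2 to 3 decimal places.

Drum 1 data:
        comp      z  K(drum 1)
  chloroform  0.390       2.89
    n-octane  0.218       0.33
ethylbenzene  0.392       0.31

Drum 1:
Let ψ₁ = V/F and solve Σ zᵢ(Kᵢ−1)/(1+ψ₁(Kᵢ−1)) = 0.
Check two-phase: ΣzᵢKᵢ = 1.321 > 1 and Σzᵢ/Kᵢ = 2.060 > 1, so g(0) = 0.321 > 0 and g(1) = -1.060 < 0.
Newton iteration, ψ₁⁰ = 0.59:
  ψ₁ = 0.590: g = -0.3492, g' = -1.110 → ψ₁ = 0.275
  ψ₁ = 0.275: g = -0.0282, g' = -1.034 → ψ₁ = 0.248
Converged at ψ₁ = 0.248.
Drum-1 compositions:
  chloroform: x = 0.265, y = 0.767
  n-octane: x = 0.262, y = 0.086
  ethylbenzene: x = 0.473, y = 0.147
Drum-2 feed = drum-1 vapor: z₂ = (0.7670, 0.0863, 0.1467).
Drum 2:
Rachford–Rice: g(ψ₂) = Σ zᵢ(Kᵢ−1)/(1+ψ₂(Kᵢ−1)) = 0.
g(0) = ΣzᵢKᵢ − 1 = 0.102 and g(1) = 1 − Σzᵢ/Kᵢ = -1.069, so a root lies in (0, 1).
Iterate (Newton) starting at ψ₂ = 0.43:
  ψ₂ = 0.430: g = -0.0538, g' = -0.498 → ψ₂ = 0.322
  ψ₂ = 0.322: g = -0.0052, g' = -0.407 → ψ₂ = 0.309
Converged at ψ₂ = 0.309.
  chloroform: x = 0.685, y = 0.952
  n-octane: x = 0.117, y = 0.019
  ethylbenzene: x = 0.199, y = 0.030

x_ethylbenzene (drum 2) = 0.199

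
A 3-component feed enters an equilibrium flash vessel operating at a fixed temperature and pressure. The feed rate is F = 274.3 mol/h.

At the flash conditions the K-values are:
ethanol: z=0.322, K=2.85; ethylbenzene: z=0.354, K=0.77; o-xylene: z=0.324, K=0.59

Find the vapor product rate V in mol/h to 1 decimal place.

V = 173.4 mol/h

Let ψ = V/F and solve Σ zᵢ(Kᵢ−1)/(1+ψ(Kᵢ−1)) = 0.
Feasibility: ΣzᵢKᵢ = 1.381, Σzᵢ/Kᵢ = 1.122 — both > 1, two phases present.
Newton iteration, ψ⁰ = 0.5:
  ψ = 0.500: g = 0.0504, g' = -0.407 → ψ = 0.624
  ψ = 0.624: g = 0.0031, g' = -0.361 → ψ = 0.632
Converged at ψ = 0.632.
Then V = ψ·F = 0.6321·274.3 = 173.4 mol/h and L = F − V = 100.9 mol/h.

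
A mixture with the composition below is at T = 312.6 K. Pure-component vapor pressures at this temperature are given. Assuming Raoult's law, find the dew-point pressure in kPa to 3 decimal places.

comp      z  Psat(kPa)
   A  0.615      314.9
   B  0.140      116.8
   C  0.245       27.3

Pdew = 82.467 kPa

At the dew point ψ → 1, so Σzᵢ/Kᵢ = 1 with Kᵢ = Pᵢˢᵃᵗ/P ⇒ 1/P = Σzᵢ/Pᵢˢᵃᵗ.
1/P = 0.615/314.9 + 0.140/116.8 + 0.245/27.3 = 0.012126 ⇒ P = 82.467 kPa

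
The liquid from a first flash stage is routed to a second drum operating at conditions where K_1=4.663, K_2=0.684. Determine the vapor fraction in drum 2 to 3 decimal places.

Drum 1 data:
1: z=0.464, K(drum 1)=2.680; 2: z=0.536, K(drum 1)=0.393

Drum 1:
Material balance + equilibrium reduce to Σ zᵢ(Kᵢ−1)/(1+ψ₁(Kᵢ−1)) = 0.
Check two-phase: ΣzᵢKᵢ = 1.454 > 1 and Σzᵢ/Kᵢ = 1.537 > 1, so g(0) = 0.454 > 0 and g(1) = -0.537 < 0.
Binary case is linear: z₁(K₁−1)(1+ψ₁(K₂−1)) + z₂(K₂−1)(1+ψ₁(K₁−1)) = 0
⇒ ψ₁ = [z₁(K₁−1)+z₂(K₂−1)] / [−(K₁−1)(K₂−1)] = 0.4542/1.0198 = 0.445
Drum-1 compositions:
  1: x = 0.265, y = 0.711
  2: x = 0.735, y = 0.289
Drum-2 feed = drum-1 liquid: z₂ = (0.2654, 0.7346).
Drum 2:
Rachford–Rice: g(ψ₂) = Σ zᵢ(Kᵢ−1)/(1+ψ₂(Kᵢ−1)) = 0.
g(0) = ΣzᵢKᵢ − 1 = 0.740 and g(1) = 1 − Σzᵢ/Kᵢ = -0.131, so a root lies in (0, 1).
Binary case is linear: z₁(K₁−1)(1+ψ₂(K₂−1)) + z₂(K₂−1)(1+ψ₂(K₁−1)) = 0
⇒ ψ₂ = [z₁(K₁−1)+z₂(K₂−1)] / [−(K₁−1)(K₂−1)] = 0.7401/1.1575 = 0.639
  1: x = 0.079, y = 0.370
  2: x = 0.921, y = 0.630

V/F (drum 2) = 0.639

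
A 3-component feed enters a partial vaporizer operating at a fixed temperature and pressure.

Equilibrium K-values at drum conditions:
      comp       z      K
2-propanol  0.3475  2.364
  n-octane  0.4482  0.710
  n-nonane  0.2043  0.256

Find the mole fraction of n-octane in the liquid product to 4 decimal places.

x_n-octane = 0.4904

Material balance + equilibrium reduce to Σ zᵢ(Kᵢ−1)/(1+ψ(Kᵢ−1)) = 0.
Check two-phase: ΣzᵢKᵢ = 1.1920 > 1 and Σzᵢ/Kᵢ = 1.5763 > 1, so g(0) = 0.1920 > 0 and g(1) = -0.5763 < 0.
Newton iteration, ψ⁰ = 0.63:
  ψ = 0.6300: g = -0.19021, g' = -0.6441 → ψ = 0.3347
  ψ = 0.3347: g = -0.02092, g' = -0.5515 → ψ = 0.2968
  ψ = 0.2968: g = 0.00013, g' = -0.5590 → ψ = 0.2970
Converged at ψ = 0.2970.
Compositions from xᵢ = zᵢ/(1+ψ(Kᵢ−1)), yᵢ = Kᵢxᵢ:
  2-propanol: x = 0.2473, y = 0.5847
  n-octane: x = 0.4904, y = 0.3482
  n-nonane: x = 0.2622, y = 0.0671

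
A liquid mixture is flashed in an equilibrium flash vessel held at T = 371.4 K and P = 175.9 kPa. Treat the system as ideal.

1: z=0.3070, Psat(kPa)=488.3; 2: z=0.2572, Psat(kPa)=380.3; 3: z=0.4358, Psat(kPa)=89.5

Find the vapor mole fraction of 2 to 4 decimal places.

y_2 = 0.2797

Raoult's law: Kᵢ = Pᵢˢᵃᵗ/P = Pᵢˢᵃᵗ/175.9.
  K_1 = 488.3/175.9 = 2.776009, K_2 = 380.3/175.9 = 2.162024, K_3 = 89.5/175.9 = 0.508812
Newton–Raphson from V/F = 0.65:
  V/F = 0.6500: g = 0.10889, g' = -0.5482 → V/F = 0.8486
  V/F = 0.8486: g = 0.00089, g' = -0.5513 → V/F = 0.8502
Converged at V/F = 0.8502.
Compositions from xᵢ = zᵢ/(1+V/F(Kᵢ−1)), yᵢ = Kᵢxᵢ:
  1: x = 0.1223, y = 0.3395
  2: x = 0.1294, y = 0.2797
  3: x = 0.7483, y = 0.3808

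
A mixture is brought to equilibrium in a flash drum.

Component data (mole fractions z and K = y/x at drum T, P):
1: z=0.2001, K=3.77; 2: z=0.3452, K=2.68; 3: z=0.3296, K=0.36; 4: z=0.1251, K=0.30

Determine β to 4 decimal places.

Newton iteration, β⁰ = 0.5:
  β = 0.5000: g = 0.10265, g' = -0.9947 → β = 0.6032
  β = 0.6032: g = 0.00043, g' = -0.9974 → β = 0.6036
Converged at β = 0.6036.

β = 0.6036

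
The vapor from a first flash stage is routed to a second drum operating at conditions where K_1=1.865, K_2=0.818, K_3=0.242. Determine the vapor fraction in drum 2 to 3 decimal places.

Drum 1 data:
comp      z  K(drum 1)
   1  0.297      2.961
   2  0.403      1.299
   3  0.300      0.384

Drum 1:
Material balance + equilibrium reduce to Σ zᵢ(Kᵢ−1)/(1+ψ₁(Kᵢ−1)) = 0.
Feasibility: ΣzᵢKᵢ = 1.518, Σzᵢ/Kᵢ = 1.192 — both > 1, two phases present.
Newton–Raphson from ψ₁ = 0.44:
  ψ₁ = 0.440: g = 0.1656, g' = -0.571 → ψ₁ = 0.730
  ψ₁ = 0.730: g = 0.0027, g' = -0.593 → ψ₁ = 0.734
Converged at ψ₁ = 0.734.
Drum-1 compositions:
  1: x = 0.122, y = 0.360
  2: x = 0.330, y = 0.429
  3: x = 0.548, y = 0.210
Drum-2 feed = drum-1 vapor: z₂ = (0.3604, 0.4292, 0.2104).
Drum 2:
Material balance + equilibrium reduce to Σ zᵢ(Kᵢ−1)/(1+ψ₂(Kᵢ−1)) = 0.
Check two-phase: ΣzᵢKᵢ = 1.074 > 1 and Σzᵢ/Kᵢ = 1.587 > 1, so g(0) = 0.074 > 0 and g(1) = -0.587 < 0.
Newton iteration, ψ₂⁰ = 0.5:
  ψ₂ = 0.500: g = -0.1251, g' = -0.462 → ψ₂ = 0.229
  ψ₂ = 0.229: g = -0.0144, g' = -0.380 → ψ₂ = 0.191
Converged at ψ₂ = 0.191.
  1: x = 0.309, y = 0.577
  2: x = 0.445, y = 0.364
  3: x = 0.246, y = 0.060

V/F (drum 2) = 0.191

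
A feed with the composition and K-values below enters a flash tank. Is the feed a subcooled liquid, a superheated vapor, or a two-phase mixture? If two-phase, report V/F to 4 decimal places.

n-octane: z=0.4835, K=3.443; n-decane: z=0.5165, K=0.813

ΣzᵢKᵢ = 2.0846; Σzᵢ/Kᵢ = 0.7757.
Since Σzᵢ/Kᵢ < 1 the mixture is above its dew point — single vapor phase.

superheated vapor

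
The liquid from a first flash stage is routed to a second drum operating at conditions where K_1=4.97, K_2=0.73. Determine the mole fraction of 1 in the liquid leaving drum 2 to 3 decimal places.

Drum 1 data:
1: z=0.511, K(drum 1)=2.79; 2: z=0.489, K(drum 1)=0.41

Drum 1:
Iterate (Newton) starting at ψ₁ = 0.39:
  ψ₁ = 0.390: g = 0.1639, g' = -0.855 → ψ₁ = 0.582
  ψ₁ = 0.582: g = 0.0088, g' = -0.788 → ψ₁ = 0.593
Converged at ψ₁ = 0.593.
Drum-1 compositions:
  1: x = 0.248, y = 0.692
  2: x = 0.752, y = 0.308
Drum-2 feed = drum-1 liquid: z₂ = (0.2479, 0.7521).
Drum 2:
Let ψ₂ = V/F and solve Σ zᵢ(Kᵢ−1)/(1+ψ₂(Kᵢ−1)) = 0.
g(0) = ΣzᵢKᵢ − 1 = 0.781 and g(1) = 1 − Σzᵢ/Kᵢ = -0.080, so a root lies in (0, 1).
Iterate (Newton) starting at ψ₂ = 0.5:
  ψ₂ = 0.500: g = 0.0949, g' = -0.512 → ψ₂ = 0.686
  ψ₂ = 0.686: g = 0.0153, g' = -0.365 → ψ₂ = 0.727
  ψ₂ = 0.727: g = 0.0005, g' = -0.343 → ψ₂ = 0.729
Converged at ψ₂ = 0.729.
  1: x = 0.064, y = 0.316
  2: x = 0.936, y = 0.684

x_1 (drum 2) = 0.064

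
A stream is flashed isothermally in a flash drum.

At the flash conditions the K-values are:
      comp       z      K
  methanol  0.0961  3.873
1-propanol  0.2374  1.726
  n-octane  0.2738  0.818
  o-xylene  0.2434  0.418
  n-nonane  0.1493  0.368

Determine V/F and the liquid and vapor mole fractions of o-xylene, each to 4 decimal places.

Newton iteration, V/F⁰ = 0.31:
  V/F = 0.3100: g = -0.05628, g' = -0.5304 → V/F = 0.2039
  V/F = 0.2039: g = 0.00343, g' = -0.6049 → V/F = 0.2096
Converged at V/F = 0.2096.
Compositions from xᵢ = zᵢ/(1+V/F(Kᵢ−1)), yᵢ = Kᵢxᵢ:
  methanol: x = 0.0600, y = 0.2323
  1-propanol: x = 0.2060, y = 0.3556
  n-octane: x = 0.2847, y = 0.2329
  o-xylene: x = 0.2772, y = 0.1159
  n-nonane: x = 0.1721, y = 0.0633

V/F = 0.2096, x_o-xylene = 0.2772, y_o-xylene = 0.1159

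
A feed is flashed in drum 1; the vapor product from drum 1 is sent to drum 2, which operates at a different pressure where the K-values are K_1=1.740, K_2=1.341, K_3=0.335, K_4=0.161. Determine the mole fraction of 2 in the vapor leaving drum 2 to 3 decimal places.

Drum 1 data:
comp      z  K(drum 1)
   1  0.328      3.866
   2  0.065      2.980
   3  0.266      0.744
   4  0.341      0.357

Drum 1:
Let ψ₁ = V/F and solve Σ zᵢ(Kᵢ−1)/(1+ψ₁(Kᵢ−1)) = 0.
g(0) = ΣzᵢKᵢ − 1 = 0.781 and g(1) = 1 − Σzᵢ/Kᵢ = -0.419, so a root lies in (0, 1).
Iterate (Newton) starting at ψ₁ = 0.56:
  ψ₁ = 0.560: g = -0.0002, g' = -0.822 → ψ₁ = 0.560
Converged at ψ₁ = 0.560.
Drum-1 compositions:
  1: x = 0.126, y = 0.487
  2: x = 0.031, y = 0.092
  3: x = 0.310, y = 0.231
  4: x = 0.533, y = 0.190
Drum-2 feed = drum-1 vapor: z₂ = (0.4869, 0.0919, 0.2310, 0.1902).
Drum 2:
Newton–Raphson from ψ₂ = 0.5:
  ψ₂ = 0.500: g = -0.2152, g' = -0.776 → ψ₂ = 0.223
  ψ₂ = 0.223: g = -0.0381, g' = -0.549 → ψ₂ = 0.153
  ψ₂ = 0.153: g = -0.0008, g' = -0.528 → ψ₂ = 0.152
Converged at ψ₂ = 0.152.
  1: x = 0.438, y = 0.762
  2: x = 0.087, y = 0.117
  3: x = 0.257, y = 0.086
  4: x = 0.218, y = 0.035

y_2 (drum 2) = 0.117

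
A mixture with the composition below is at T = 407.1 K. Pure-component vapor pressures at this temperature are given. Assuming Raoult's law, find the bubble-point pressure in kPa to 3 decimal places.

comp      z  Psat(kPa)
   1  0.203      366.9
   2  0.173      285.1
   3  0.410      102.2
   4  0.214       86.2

Pbub = 184.152 kPa

At the bubble point ψ → 0, so ΣzᵢKᵢ = 1 with Kᵢ = Pᵢˢᵃᵗ/P ⇒ P = ΣzᵢPᵢˢᵃᵗ.
P = 0.203·366.9 + 0.173·285.1 + 0.410·102.2 + 0.214·86.2 = 184.152 kPa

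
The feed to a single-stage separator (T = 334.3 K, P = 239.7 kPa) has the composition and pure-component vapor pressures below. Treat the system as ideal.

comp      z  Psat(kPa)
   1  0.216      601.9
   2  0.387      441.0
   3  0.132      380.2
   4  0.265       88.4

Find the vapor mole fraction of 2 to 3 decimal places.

Raoult's law: Kᵢ = Pᵢˢᵃᵗ/P = Pᵢˢᵃᵗ/239.7.
  K_1 = 601.9/239.7 = 2.51106, K_2 = 441.0/239.7 = 1.83980, K_3 = 380.2/239.7 = 1.58615, K_4 = 88.4/239.7 = 0.36879
Let ψ = V/F and solve Σ zᵢ(Kᵢ−1)/(1+ψ(Kᵢ−1)) = 0.
g(0) = ΣzᵢKᵢ − 1 = 0.561 and g(1) = 1 − Σzᵢ/Kᵢ = -0.098, so a root lies in (0, 1).
Newton–Raphson from ψ = 0.5:
  ψ = 0.500: g = 0.2302, g' = -0.548 → ψ = 0.920
  ψ = 0.920: g = -0.0289, g' = -0.793 → ψ = 0.884
  ψ = 0.884: g = -0.0010, g' = -0.740 → ψ = 0.882
Converged at ψ = 0.882.
Compositions from xᵢ = zᵢ/(1+ψ(Kᵢ−1)), yᵢ = Kᵢxᵢ:
  1: x = 0.093, y = 0.232
  2: x = 0.222, y = 0.409
  3: x = 0.087, y = 0.138
  4: x = 0.598, y = 0.221

y_2 = 0.409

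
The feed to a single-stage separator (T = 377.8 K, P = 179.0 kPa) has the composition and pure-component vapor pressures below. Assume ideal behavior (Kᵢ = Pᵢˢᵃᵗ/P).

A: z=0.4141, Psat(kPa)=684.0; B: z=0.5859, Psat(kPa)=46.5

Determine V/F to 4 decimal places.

Raoult's law: Kᵢ = Pᵢˢᵃᵗ/P = Pᵢˢᵃᵗ/179.0.
  K_A = 684.0/179.0 = 3.821229, K_B = 46.5/179.0 = 0.259777
Rachford–Rice: g(V/F) = Σ zᵢ(Kᵢ−1)/(1+V/F(Kᵢ−1)) = 0.
Feasibility: ΣzᵢKᵢ = 1.7346, Σzᵢ/Kᵢ = 2.3638 — both > 1, two phases present.
Binary case is linear: z₁(K₁−1)(1+V/F(K₂−1)) + z₂(K₂−1)(1+V/F(K₁−1)) = 0
⇒ V/F = [z₁(K₁−1)+z₂(K₂−1)] / [−(K₁−1)(K₂−1)] = 0.73457/2.08834 = 0.3518

V/F = 0.3518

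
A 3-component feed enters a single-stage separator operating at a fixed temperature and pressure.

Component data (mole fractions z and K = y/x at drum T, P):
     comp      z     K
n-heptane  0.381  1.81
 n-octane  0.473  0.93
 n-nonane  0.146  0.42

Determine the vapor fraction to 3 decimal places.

ψ = 0.778

Material balance + equilibrium reduce to Σ zᵢ(Kᵢ−1)/(1+ψ(Kᵢ−1)) = 0.
g(0) = ΣzᵢKᵢ − 1 = 0.191 and g(1) = 1 − Σzᵢ/Kᵢ = -0.067, so a root lies in (0, 1).
Iterate (Newton) starting at ψ = 0.5:
  ψ = 0.500: g = 0.0661, g' = -0.227 → ψ = 0.792
  ψ = 0.792: g = -0.0036, g' = -0.263 → ψ = 0.778
Converged at ψ = 0.778.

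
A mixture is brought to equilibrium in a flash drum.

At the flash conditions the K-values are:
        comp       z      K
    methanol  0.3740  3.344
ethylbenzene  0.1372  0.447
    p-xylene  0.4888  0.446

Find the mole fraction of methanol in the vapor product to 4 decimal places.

y_methanol = 0.6391

Rachford–Rice: g(ψ) = Σ zᵢ(Kᵢ−1)/(1+ψ(Kᵢ−1)) = 0.
Check two-phase: ΣzᵢKᵢ = 1.5300 > 1 and Σzᵢ/Kᵢ = 1.5147 > 1, so g(0) = 0.5300 > 0 and g(1) = -0.5147 < 0.
Newton iteration, ψ⁰ = 0.5:
  ψ = 0.5000: g = -0.07579, g' = -0.8027 → ψ = 0.4056
  ψ = 0.4056: g = 0.00233, g' = -0.8593 → ψ = 0.4083
Converged at ψ = 0.4083.
Compositions from xᵢ = zᵢ/(1+ψ(Kᵢ−1)), yᵢ = Kᵢxᵢ:
  methanol: x = 0.1911, y = 0.6391
  ethylbenzene: x = 0.1772, y = 0.0792
  p-xylene: x = 0.6317, y = 0.2817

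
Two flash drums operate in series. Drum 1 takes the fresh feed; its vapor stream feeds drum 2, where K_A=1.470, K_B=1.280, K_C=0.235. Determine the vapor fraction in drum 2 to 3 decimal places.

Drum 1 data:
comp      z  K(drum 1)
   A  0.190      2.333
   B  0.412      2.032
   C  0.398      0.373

Drum 1:
Material balance + equilibrium reduce to Σ zᵢ(Kᵢ−1)/(1+ψ₁(Kᵢ−1)) = 0.
Feasibility: ΣzᵢKᵢ = 1.429, Σzᵢ/Kᵢ = 1.351 — both > 1, two phases present.
Newton iteration, ψ₁⁰ = 0.5:
  ψ₁ = 0.500: g = 0.0689, g' = -0.644 → ψ₁ = 0.607
  ψ₁ = 0.607: g = -0.0014, g' = -0.677 → ψ₁ = 0.605
Converged at ψ₁ = 0.605.
Drum-1 compositions:
  A: x = 0.105, y = 0.245
  B: x = 0.254, y = 0.515
  C: x = 0.641, y = 0.239
Drum-2 feed = drum-1 vapor: z₂ = (0.2454, 0.5154, 0.2391).
Drum 2:
Rachford–Rice: g(ψ₂) = Σ zᵢ(Kᵢ−1)/(1+ψ₂(Kᵢ−1)) = 0.
Feasibility: ΣzᵢKᵢ = 1.077, Σzᵢ/Kᵢ = 1.587 — both > 1, two phases present.
Iterate (Newton) starting at ψ₂ = 0.5:
  ψ₂ = 0.500: g = -0.0763, g' = -0.434 → ψ₂ = 0.324
  ψ₂ = 0.324: g = -0.0109, g' = -0.322 → ψ₂ = 0.290
Converged at ψ₂ = 0.290.
  A: x = 0.216, y = 0.318
  B: x = 0.477, y = 0.610
  C: x = 0.307, y = 0.072

V/F (drum 2) = 0.290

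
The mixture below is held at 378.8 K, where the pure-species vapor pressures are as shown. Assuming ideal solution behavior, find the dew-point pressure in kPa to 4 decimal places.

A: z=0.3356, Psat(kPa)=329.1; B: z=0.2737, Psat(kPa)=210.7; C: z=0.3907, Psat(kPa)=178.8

At the dew point ψ → 1, so Σzᵢ/Kᵢ = 1 with Kᵢ = Pᵢˢᵃᵗ/P ⇒ 1/P = Σzᵢ/Pᵢˢᵃᵗ.
1/P = 0.3356/329.1 + 0.2737/210.7 + 0.3907/178.8 = 0.0045039 ⇒ P = 222.0309 kPa

Pdew = 222.0309 kPa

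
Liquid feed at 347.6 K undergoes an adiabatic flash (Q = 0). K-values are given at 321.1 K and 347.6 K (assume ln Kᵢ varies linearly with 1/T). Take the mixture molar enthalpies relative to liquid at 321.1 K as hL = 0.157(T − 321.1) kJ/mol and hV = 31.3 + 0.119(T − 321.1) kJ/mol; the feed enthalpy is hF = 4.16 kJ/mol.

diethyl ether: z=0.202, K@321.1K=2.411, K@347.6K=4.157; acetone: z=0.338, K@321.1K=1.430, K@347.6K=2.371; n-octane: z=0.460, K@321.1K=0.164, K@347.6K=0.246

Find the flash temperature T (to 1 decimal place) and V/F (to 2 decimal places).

T = 323.6 K, V/F = 0.12

Adiabatic flash: solve Rachford–Rice at each trial T, then check hF = ψ·hV(T) + (1−ψ)·hL(T).
  T = 321.1 K: K = (2.411, 1.430, 0.164), RR gives ψ = 0.059, H_out = 1.861 kJ/mol
  T = 347.6 K: K = (4.157, 2.371, 0.246), RR gives ψ = 0.471, H_out = 18.432 kJ/mol
  T = 334.4 K: K = (3.203, 1.862, 0.203), RR gives ψ = 0.317, H_out = 11.848 kJ/mol
  T = 327.8 K: K = (2.790, 1.638, 0.183), RR gives ψ = 0.209, H_out = 7.541 kJ/mol
  T = 324.5 K: K = (2.598, 1.533, 0.173), RR gives ψ = 0.142, H_out = 4.953 kJ/mol
  T = 322.8 K: K = (2.503, 1.481, 0.169), RR gives ψ = 0.102, H_out = 3.468 kJ/mol
Linear interpolation between T = 322.8 (H_out = 3.468) and T = 324.5 (H_out = 4.953) on hF = 4.16 gives T ≈ 323.6 K, at which ψ = 0.12.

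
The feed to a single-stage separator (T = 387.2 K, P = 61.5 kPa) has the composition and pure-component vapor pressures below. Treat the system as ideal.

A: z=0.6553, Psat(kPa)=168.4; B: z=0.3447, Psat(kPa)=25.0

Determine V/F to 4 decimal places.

Raoult's law: Kᵢ = Pᵢˢᵃᵗ/P = Pᵢˢᵃᵗ/61.5.
  K_A = 168.4/61.5 = 2.738211, K_B = 25.0/61.5 = 0.406504
Iterate (Newton) starting at V/F = 0.61:
  V/F = 0.6100: g = 0.23218, g' = -0.7647 → V/F = 0.9136
  V/F = 0.9136: g = -0.00677, g' = -0.8750 → V/F = 0.9059
  V/F = 0.9059: g = -0.00003, g' = -0.8666 → V/F = 0.9058
Converged at V/F = 0.9058.

V/F = 0.9058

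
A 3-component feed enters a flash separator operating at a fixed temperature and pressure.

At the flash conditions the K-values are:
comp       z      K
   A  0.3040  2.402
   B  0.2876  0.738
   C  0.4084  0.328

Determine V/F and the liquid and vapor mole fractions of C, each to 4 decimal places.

V/F = 0.1032, x_C = 0.4388, y_C = 0.1439

Rachford–Rice: g(V/F) = Σ zᵢ(Kᵢ−1)/(1+V/F(Kᵢ−1)) = 0.
Feasibility: ΣzᵢKᵢ = 1.0764, Σzᵢ/Kᵢ = 1.7614 — both > 1, two phases present.
Newton iteration, V/F⁰ = 0.5:
  V/F = 0.5000: g = -0.24947, g' = -0.6510 → V/F = 0.1168
  V/F = 0.1168: g = -0.00930, g' = -0.6794 → V/F = 0.1031
  V/F = 0.1031: g = 0.00007, g' = -0.6899 → V/F = 0.1032
Converged at V/F = 0.1032.
Compositions from xᵢ = zᵢ/(1+V/F(Kᵢ−1)), yᵢ = Kᵢxᵢ:
  A: x = 0.2656, y = 0.6379
  B: x = 0.2956, y = 0.2181
  C: x = 0.4388, y = 0.1439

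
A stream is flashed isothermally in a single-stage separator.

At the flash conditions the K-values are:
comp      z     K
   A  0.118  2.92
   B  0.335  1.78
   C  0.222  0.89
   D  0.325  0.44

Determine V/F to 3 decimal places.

Iterate (Newton) starting at V/F = 0.5:
  V/F = 0.500: g = 0.0250, g' = -0.418 → V/F = 0.560
Converged at V/F = 0.560.

V/F = 0.560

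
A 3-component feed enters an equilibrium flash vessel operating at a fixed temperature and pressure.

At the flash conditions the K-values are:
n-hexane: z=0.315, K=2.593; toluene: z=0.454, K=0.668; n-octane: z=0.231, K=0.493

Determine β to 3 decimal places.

Material balance + equilibrium reduce to Σ zᵢ(Kᵢ−1)/(1+β(Kᵢ−1)) = 0.
g(0) = ΣzᵢKᵢ − 1 = 0.234 and g(1) = 1 − Σzᵢ/Kᵢ = -0.270, so a root lies in (0, 1).
Newton–Raphson from β = 0.4:
  β = 0.400: g = -0.0142, g' = -0.458 → β = 0.369
Converged at β = 0.369.

β = 0.369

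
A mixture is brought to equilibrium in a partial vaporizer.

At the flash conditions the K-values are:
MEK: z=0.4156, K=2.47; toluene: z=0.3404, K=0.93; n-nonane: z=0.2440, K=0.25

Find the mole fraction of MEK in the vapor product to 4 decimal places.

Iterate (Newton) starting at V/F = 0.5:
  V/F = 0.5000: g = 0.03463, g' = -0.6515 → V/F = 0.5532
  V/F = 0.5532: g = -0.00059, g' = -0.6759 → V/F = 0.5523
Converged at V/F = 0.5523.
Compositions from xᵢ = zᵢ/(1+V/F(Kᵢ−1)), yᵢ = Kᵢxᵢ:
  MEK: x = 0.2294, y = 0.5666
  toluene: x = 0.3541, y = 0.3293
  n-nonane: x = 0.4165, y = 0.1041

y_MEK = 0.5666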